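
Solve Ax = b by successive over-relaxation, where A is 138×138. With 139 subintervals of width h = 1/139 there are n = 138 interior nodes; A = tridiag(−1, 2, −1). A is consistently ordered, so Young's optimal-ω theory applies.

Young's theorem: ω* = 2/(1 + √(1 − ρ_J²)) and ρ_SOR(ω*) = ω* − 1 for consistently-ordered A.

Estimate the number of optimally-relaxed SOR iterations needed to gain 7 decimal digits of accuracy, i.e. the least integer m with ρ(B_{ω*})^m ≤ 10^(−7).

ρ_J = max_k |cos(kπ/139)| = cos(π/139) = 0.9997446
root = sin(π/139) = 0.0225995  (since 1−cos² = sin²).
[ω*] 2 ÷ (1 + 0.0225995) = 2 ÷ 1.0225995 = 1.9557999.
ρ_SOR = ω* − 1 ≈ 0.9557999.
ρ_SOR^m ≤ 10^(−7) ⇔ m ≥ 7·ln10/(−ln 0.9557999) = 16.1181/0.0452067 = 356.542; m = ⌈356.542⌉ = 357.

m = 357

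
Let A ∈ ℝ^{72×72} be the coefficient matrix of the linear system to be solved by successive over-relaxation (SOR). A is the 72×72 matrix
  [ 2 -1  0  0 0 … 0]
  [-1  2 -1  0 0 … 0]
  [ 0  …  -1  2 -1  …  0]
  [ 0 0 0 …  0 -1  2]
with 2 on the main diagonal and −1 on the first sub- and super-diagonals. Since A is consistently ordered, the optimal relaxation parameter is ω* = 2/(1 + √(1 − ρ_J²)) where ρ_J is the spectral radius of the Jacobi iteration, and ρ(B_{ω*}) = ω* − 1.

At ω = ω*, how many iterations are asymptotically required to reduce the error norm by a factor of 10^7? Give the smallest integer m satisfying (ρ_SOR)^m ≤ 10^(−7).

½·tridiag(1,0,1) at n=72: λ_k = cos(kπ/73); max |λ| at k=1 ⇒ ρ_J = cos(π/73) ≈ 0.9990741.
√(1−ρ_J²) = |sin(π/73)| = 0.0430222
Young: ω* = 2/(1+√(1−ρ_J²)) = 2/(1+0.0430222) = 2/1.0430222 = 1.9175047.
ρ_SOR = ω* − 1 = 1.9175047 − 1 = 0.9175047.
ρ_SOR^m ≤ 10^(−7) ⇔ m ≥ 7·ln10/(−ln 0.9175047) = 16.1181/0.0860976 = 187.207; m = ⌈187.207⌉ = 188.

m = 188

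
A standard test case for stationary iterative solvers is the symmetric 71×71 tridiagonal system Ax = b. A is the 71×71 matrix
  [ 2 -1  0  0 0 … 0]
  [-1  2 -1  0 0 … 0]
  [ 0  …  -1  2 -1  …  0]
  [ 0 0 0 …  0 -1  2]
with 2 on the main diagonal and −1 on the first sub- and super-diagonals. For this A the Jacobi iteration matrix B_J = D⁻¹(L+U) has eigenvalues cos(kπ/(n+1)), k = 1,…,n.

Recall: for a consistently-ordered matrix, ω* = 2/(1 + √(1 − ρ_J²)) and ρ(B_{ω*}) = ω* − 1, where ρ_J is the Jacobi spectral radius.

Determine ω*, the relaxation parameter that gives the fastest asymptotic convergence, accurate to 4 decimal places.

ω* = 1.9164

With n=71, ρ(Jacobi) = cos(π/72) = 0.9990.
√(1 − cos²(π/72)) = sin(π/72) ≈ 0.04362.
So ω* = 2/1.04362 = 1.9164 (Young).
[ρ_SOR] ω* − 1 = 0.9164.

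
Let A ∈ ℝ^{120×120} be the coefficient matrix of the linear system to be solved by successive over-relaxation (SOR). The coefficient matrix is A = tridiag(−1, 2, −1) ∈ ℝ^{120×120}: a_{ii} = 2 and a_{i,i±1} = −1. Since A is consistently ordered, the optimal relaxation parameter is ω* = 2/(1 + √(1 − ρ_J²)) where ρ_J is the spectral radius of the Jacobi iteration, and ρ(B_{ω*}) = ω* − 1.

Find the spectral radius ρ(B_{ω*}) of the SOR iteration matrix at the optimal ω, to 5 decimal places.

ρ_SOR = 0.94939

ρ_J = max_k |cos(kπ/121)| = cos(π/121) = 0.99966
1 − cos²(π/121) = sin²(π/121) ⇒ √(1−ρ_J²) = sin(π/121) = 0.025961.
ω* = 2/(1+0.025961) = 1.94939
ρ(B_{ω*}) = ω*−1 = 0.94939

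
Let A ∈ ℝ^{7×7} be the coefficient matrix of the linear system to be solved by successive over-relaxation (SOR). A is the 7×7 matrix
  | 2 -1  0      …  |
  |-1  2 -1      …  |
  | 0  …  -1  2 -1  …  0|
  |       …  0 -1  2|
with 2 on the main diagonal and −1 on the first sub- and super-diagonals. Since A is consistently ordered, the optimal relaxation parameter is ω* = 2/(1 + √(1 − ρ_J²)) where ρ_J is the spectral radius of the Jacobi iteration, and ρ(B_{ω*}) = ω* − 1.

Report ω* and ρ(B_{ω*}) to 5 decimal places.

ω* = 1.44646, ρ_SOR = 0.44646

B_J for the 7×7 system has eigenvalues cos(kπ/8); ρ_J = cos(π/8) = 0.92388.
√(1−ρ_J²) = |sin(π/8)| = 0.382683
Then 2/(1+√(1−ρ_J²)) = 2/(1+0.382683); ω* = 2/1.382683 = 1.44646.
At ω = 1.44646 every |λ(B_ω)| = ω−1, so ρ_SOR = 0.44646.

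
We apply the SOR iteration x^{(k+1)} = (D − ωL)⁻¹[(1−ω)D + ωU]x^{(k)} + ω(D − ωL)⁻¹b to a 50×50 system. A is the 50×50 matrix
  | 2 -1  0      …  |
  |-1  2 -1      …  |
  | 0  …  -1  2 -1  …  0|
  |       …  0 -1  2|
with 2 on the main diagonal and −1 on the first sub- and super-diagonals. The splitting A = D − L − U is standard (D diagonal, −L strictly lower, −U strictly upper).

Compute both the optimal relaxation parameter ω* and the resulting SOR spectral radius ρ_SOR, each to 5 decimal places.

ω* = 1.88402, ρ_SOR = 0.88402

n=50: λ(B_J) = 1 − λ(A)/2 = cos(kπ/51); k=1 gives ρ_J = 0.99810.
√(1−ρ_J²) = |sin(π/51)| = 0.061561
ω* = 2 / (1 + 0.061561) = 2 / 1.061561 ≈ 1.88402.
Hence ρ(B_{ω*}) = 1.88402 − 1 = 0.88402.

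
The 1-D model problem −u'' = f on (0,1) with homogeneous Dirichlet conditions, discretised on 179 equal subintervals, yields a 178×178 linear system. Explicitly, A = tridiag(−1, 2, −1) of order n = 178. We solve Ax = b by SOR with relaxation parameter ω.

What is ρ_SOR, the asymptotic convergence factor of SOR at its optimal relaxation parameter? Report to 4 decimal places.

n=178: λ(B_J) = 1 − λ(A)/2 = cos(kπ/179); k=1 gives ρ_J = 0.9998.
√(1−ρ_J²) simplifies to sin(π/179) = 0.01755.
ω* = 2/(1+0.01755) = 1.9655
ρ_SOR = ω* − 1 ≈ 0.9655.

ρ_SOR = 0.9655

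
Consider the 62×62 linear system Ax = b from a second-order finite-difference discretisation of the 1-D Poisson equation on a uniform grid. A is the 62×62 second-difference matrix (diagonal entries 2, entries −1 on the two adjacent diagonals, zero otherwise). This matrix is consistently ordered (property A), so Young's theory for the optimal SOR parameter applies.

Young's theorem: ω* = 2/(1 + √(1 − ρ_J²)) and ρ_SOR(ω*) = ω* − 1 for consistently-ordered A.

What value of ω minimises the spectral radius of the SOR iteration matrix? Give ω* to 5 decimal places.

ρ_J = max_k |cos(kπ/63)| = cos(π/63) = 0.99876
√(1−ρ_J²) = |sin(π/63)| = 0.049846
ω* = 2/(1+0.049846) = 1.90504
At ω = 1.90504 every |λ(B_ω)| = ω−1, so ρ_SOR = 0.90504.

ω* = 1.90504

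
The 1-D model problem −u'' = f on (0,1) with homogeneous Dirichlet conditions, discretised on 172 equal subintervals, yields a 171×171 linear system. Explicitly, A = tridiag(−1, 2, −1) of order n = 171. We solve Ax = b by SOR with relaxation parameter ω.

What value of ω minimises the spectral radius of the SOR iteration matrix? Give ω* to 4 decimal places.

ω* = 1.9641

B_J for the 171×171 system has eigenvalues cos(kπ/172); ρ_J = cos(π/172) = 0.9998.
√(1−ρ_J²) simplifies to sin(π/172) = 0.01826.
[ω*] 2 ÷ (1 + 0.01826) = 2 ÷ 1.01826 = 1.9641.
and ρ(B_{ω*}) = 1.9641 − 1 = 0.9641.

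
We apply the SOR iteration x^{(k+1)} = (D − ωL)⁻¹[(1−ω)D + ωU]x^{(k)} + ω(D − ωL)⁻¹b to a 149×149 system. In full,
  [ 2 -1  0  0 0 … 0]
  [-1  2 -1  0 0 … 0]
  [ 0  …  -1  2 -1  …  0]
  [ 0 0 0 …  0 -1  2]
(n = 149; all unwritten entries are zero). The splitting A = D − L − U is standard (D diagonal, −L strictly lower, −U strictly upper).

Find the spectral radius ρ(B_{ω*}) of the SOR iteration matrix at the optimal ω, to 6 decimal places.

n=149: λ(B_J) = 1 − λ(A)/2 = cos(kπ/150); k=1 gives ρ_J = 0.999781.
root = sin(π/150) = 0.0209424  (since 1−cos² = sin²).
Then 2/(1+√(1−ρ_J²)) = 2/(1+0.0209424); ω* = 2/1.0209424 = 1.958974.
ρ_SOR = ω* − 1 ≈ 0.958974.

ρ_SOR = 0.958974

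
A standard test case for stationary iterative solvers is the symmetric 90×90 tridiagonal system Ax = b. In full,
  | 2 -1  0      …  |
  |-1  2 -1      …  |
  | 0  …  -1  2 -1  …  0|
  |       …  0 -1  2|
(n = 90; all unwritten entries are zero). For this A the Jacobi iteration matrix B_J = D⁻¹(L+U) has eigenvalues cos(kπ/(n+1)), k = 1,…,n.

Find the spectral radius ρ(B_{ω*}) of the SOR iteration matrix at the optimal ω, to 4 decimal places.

ρ_SOR = 0.9333

spectrum of D⁻¹(L+U) = {cos(kπ/91) : 1≤k≤90}; ρ_J = cos(π/91) = 0.9994.
root = sin(π/91) = 0.03452  (since 1−cos² = sin²).
So ω* = 2/1.03452 = 1.9333 (Young).
[ρ_SOR] ω* − 1 = 0.9333.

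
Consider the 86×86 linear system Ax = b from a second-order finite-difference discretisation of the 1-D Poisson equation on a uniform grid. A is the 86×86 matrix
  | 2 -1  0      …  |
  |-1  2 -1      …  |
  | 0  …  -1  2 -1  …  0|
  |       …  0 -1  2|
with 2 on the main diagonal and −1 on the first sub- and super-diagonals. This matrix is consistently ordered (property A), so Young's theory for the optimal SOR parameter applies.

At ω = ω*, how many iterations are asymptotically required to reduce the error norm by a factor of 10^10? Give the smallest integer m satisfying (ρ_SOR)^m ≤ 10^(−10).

B_J for the 86×86 system has eigenvalues cos(kπ/87); ρ_J = cos(π/87) = 0.9993481.
1 − cos²(π/87) = sin²(π/87) ⇒ √(1−ρ_J²) = sin(π/87) = 0.0361024.
[ω*] 2 ÷ (1 + 0.0361024) = 2 ÷ 1.0361024 = 1.9303111.
Hence ρ(B_{ω*}) = 1.9303111 − 1 = 0.9303111.
(0.9303111)^m ≤ 10^{−10}  ⇒  m·ln(0.9303111) ≤ −10·ln10  ⇒  m ≥ 318.758  ⇒  m = 319

m = 319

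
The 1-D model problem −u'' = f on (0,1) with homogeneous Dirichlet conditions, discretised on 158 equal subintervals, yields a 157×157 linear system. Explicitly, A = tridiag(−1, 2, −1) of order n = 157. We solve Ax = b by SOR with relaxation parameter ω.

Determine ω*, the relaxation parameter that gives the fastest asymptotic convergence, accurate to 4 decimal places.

B_J for the 157×157 system has eigenvalues cos(kπ/158); ρ_J = cos(π/158) = 0.9998.
√(1 − cos²(π/158)) = sin(π/158) ≈ 0.01988.
ω* = 2/(1 + 0.01988) = 2/1.01988 = 1.9610.
Hence ρ(B_{ω*}) = 1.9610 − 1 = 0.9610.

ω* = 1.9610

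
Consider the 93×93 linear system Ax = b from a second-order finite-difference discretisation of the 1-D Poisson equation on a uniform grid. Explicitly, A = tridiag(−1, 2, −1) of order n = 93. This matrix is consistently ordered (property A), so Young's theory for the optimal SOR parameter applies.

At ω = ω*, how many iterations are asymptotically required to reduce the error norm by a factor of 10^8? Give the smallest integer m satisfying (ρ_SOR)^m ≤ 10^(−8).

½·tridiag(1,0,1) at n=93: λ_k = cos(kπ/94); max |λ| at k=1 ⇒ ρ_J = cos(π/94) ≈ 0.9994416.
√(1−ρ_J²) simplifies to sin(π/94) = 0.0334150.
ω* = 2/(1+0.0334150) = 1.9353309
and ρ(B_{ω*}) = 1.9353309 − 1 = 0.9353309.
For 8 digits: m = 8·ln10 / (−ln 0.9353309) = 18.4207/0.0668549 = 275.533; round up → m = 276.

m = 276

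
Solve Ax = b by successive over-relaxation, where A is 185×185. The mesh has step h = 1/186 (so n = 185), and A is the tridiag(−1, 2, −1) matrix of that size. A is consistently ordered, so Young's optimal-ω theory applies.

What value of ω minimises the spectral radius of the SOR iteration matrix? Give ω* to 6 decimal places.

With n=185, ρ(Jacobi) = cos(π/186) = 0.999857.
√(1 − cos²(π/186)) = sin(π/186) ≈ 0.0168895.
Young: ω* = 2/(1+√(1−ρ_J²)) = 2/(1+0.0168895) = 2/1.0168895 = 1.966782.
[ρ_SOR] ω* − 1 = 0.966782.

ω* = 1.966782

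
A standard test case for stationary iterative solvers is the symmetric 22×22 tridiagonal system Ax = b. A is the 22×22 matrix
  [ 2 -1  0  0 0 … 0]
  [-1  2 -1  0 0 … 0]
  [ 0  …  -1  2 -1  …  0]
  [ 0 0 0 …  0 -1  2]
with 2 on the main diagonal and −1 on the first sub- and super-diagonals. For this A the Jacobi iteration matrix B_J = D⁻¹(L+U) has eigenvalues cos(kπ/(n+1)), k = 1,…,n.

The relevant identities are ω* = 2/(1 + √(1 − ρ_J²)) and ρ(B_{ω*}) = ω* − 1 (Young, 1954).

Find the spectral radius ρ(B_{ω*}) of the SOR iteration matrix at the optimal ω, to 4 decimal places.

ρ_SOR = 0.7603

spectrum of D⁻¹(L+U) = {cos(kπ/23) : 1≤k≤22}; ρ_J = cos(π/23) = 0.9907.
√(1−ρ_J²) = |sin(π/23)| = 0.13617
ω* = 2/(1+0.13617) = 1.7603
[ρ_SOR] ω* − 1 = 0.7603.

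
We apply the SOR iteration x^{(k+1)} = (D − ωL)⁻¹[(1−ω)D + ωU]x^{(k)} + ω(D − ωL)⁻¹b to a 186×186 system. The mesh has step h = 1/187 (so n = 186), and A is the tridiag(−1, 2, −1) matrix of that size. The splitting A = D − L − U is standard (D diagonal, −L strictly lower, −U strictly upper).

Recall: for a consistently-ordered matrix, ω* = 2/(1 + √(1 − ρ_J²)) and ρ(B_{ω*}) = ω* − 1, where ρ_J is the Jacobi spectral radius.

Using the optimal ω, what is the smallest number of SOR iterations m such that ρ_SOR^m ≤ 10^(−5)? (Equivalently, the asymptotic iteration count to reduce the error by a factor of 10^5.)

½·tridiag(1,0,1) at n=186: λ_k = cos(kπ/187); max |λ| at k=1 ⇒ ρ_J = cos(π/187) ≈ 0.9998589.
√(1−ρ_J²) = |sin(π/187)| = 0.0167992
ω* = 2 / (1 + 0.0167992) = 2 / 1.0167992 ≈ 1.9669567.
ρ_SOR = ω* − 1 = 1.9669567 − 1 = 0.9669567.
Need (0.9669567)^m ≤ 10^(−5): m ≥ 5·ln10/|ln 0.9669567| = 11.5129/0.0336016 = 342.630 ⇒ m = 343.

m = 343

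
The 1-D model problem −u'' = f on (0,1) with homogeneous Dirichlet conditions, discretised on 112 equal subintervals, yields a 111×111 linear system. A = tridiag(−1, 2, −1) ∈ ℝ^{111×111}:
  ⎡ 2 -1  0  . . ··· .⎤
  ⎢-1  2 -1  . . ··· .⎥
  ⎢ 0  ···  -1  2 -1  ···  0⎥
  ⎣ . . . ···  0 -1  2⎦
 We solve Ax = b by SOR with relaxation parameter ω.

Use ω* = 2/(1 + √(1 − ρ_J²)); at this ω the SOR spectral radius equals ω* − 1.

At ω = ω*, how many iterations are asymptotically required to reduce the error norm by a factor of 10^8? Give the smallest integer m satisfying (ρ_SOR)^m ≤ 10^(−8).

m = 329

With n=111, ρ(Jacobi) = cos(π/112) = 0.9996066.
√(1−ρ_J²) = |sin(π/112)| = 0.0280463
Young: ω* = 2/(1+√(1−ρ_J²)) = 2/(1+0.0280463) = 2/1.0280463 = 1.9454377.
At ω = 1.9454377 every |λ(B_ω)| = ω−1, so ρ_SOR = 0.9454377.
For 8 digits: m = 8·ln10 / (−ln 0.9454377) = 18.4207/0.0561073 = 328.312; round up → m = 329.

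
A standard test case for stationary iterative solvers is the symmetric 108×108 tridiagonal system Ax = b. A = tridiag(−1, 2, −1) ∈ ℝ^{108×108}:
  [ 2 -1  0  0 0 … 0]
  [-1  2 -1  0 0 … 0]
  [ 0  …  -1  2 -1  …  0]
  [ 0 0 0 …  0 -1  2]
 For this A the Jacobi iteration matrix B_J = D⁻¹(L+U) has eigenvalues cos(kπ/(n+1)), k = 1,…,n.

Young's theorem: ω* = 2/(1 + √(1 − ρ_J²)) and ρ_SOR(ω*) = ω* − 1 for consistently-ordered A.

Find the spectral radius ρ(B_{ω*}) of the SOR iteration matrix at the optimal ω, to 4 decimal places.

ρ_SOR = 0.9440

½·tridiag(1,0,1) at n=108: λ_k = cos(kπ/109); max |λ| at k=1 ⇒ ρ_J = cos(π/109) ≈ 0.9996.
√(1−ρ_J²) simplifies to sin(π/109) = 0.02882.
ω* = 2/(1+0.02882) = 1.9440
At ω = 1.9440 every |λ(B_ω)| = ω−1, so ρ_SOR = 0.9440.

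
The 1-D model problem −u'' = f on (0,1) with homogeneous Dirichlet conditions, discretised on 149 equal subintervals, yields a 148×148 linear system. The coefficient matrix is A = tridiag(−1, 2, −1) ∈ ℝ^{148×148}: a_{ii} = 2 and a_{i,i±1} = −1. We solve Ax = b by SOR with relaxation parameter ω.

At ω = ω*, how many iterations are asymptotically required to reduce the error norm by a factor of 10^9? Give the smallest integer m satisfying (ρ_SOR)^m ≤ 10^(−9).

m = 492

n=148: λ(B_J) = 1 − λ(A)/2 = cos(kπ/149); k=1 gives ρ_J = 0.9997777.
√(1 − cos²(π/149)) = sin(π/149) ≈ 0.0210830.
ω* = 2/(1 + 0.0210830) = 2/1.0210830 = 1.9587046.
ρ_SOR = ω* − 1 ≈ 0.9587046.
For 9 digits: m = 9·ln10 / (−ln 0.9587046) = 20.7233/0.0421723 = 491.396; round up → m = 492.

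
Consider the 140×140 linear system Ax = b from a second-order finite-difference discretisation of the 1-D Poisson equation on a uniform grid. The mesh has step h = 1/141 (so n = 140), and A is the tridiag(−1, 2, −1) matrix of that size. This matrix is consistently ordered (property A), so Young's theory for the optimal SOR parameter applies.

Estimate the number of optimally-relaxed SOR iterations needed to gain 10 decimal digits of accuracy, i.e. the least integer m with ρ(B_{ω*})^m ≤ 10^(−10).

m = 517

spectrum of D⁻¹(L+U) = {cos(kπ/141) : 1≤k≤140}; ρ_J = cos(π/141) = 0.9997518.
√(1−ρ_J²) simplifies to sin(π/141) = 0.0222790.
ω* = 2/(1 + 0.0222790) = 2/1.0222790 = 1.9564131.
ρ_SOR = ω* − 1 = 1.9564131 − 1 = 0.9564131.
m ≥ 10·ln10 / (−ln 0.9564131) = 516.678; smallest integer m = 517.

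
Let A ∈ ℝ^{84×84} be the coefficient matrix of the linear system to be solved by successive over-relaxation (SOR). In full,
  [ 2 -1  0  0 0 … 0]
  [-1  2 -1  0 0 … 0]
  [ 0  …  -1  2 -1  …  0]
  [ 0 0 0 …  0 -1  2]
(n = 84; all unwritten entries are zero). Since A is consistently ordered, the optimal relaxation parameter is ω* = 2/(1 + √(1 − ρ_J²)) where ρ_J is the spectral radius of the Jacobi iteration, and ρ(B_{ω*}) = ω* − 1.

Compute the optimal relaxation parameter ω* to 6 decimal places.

ω* = 1.928731

With n=84, ρ(Jacobi) = cos(π/85) = 0.999317.
√(1−ρ_J²) = |sin(π/85)| = 0.0369515
So ω* = 2/1.0369515 = 1.928731 (Young).
and ρ(B_{ω*}) = 1.928731 − 1 = 0.928731.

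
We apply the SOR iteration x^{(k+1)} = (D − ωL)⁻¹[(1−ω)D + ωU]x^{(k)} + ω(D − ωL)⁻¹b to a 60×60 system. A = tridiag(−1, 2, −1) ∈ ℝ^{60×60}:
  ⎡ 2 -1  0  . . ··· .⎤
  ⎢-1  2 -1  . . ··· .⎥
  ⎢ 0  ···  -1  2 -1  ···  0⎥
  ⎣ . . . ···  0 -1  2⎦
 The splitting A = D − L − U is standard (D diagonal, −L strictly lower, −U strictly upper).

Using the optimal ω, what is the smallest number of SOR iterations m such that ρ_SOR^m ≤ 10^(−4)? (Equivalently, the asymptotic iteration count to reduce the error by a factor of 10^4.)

n=60: λ(B_J) = 1 − λ(A)/2 = cos(kπ/61); k=1 gives ρ_J = 0.9986741.
√(1−ρ_J²) = |sin(π/61)| = 0.0514788
ω* = 2/(1+0.0514788) = 1.9020830
At ω = 1.9020830 every |λ(B_ω)| = ω−1, so ρ_SOR = 0.9020830.
Need (0.9020830)^m ≤ 10^(−4): m ≥ 4·ln10/|ln 0.9020830| = 9.21034/0.103049 = 89.378 ⇒ m = 90.

m = 90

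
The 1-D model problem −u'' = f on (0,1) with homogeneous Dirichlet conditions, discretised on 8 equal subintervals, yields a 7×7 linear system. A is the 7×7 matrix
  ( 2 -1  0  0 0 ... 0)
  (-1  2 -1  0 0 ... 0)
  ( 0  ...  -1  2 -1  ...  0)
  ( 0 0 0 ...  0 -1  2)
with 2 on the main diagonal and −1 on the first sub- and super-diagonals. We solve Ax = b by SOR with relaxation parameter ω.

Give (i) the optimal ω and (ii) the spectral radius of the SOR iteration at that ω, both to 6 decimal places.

B_J for the 7×7 system has eigenvalues cos(kπ/8); ρ_J = cos(π/8) = 0.923880.
1 − cos²(π/8) = sin²(π/8) ⇒ √(1−ρ_J²) = sin(π/8) = 0.3826834.
ω* = 2/(1 + 0.3826834) = 2/1.3826834 = 1.446463.
ρ_SOR = ω* − 1 = 1.446463 − 1 = 0.446463.

ω* = 1.446463, ρ_SOR = 0.446463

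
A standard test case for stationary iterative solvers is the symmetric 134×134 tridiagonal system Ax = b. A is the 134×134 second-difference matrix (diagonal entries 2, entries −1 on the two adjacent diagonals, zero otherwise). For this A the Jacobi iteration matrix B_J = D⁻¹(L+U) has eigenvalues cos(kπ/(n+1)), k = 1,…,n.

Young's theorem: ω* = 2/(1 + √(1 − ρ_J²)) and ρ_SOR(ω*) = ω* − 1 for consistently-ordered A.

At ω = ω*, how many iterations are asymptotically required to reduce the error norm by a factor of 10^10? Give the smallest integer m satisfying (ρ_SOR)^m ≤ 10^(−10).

m = 495

spectrum of D⁻¹(L+U) = {cos(kπ/135) : 1≤k≤134}; ρ_J = cos(π/135) = 0.9997292.
√(1 − cos²(π/135)) = sin(π/135) ≈ 0.0232690.
Young: ω* = 2/(1+√(1−ρ_J²)) = 2/(1+0.0232690) = 2/1.0232690 = 1.9545203.
ρ_SOR = ω* − 1 = 1.9545203 − 1 = 0.9545203.
(0.9545203)^m ≤ 10^{−10}  ⇒  m·ln(0.9545203) ≤ −10·ln10  ⇒  m ≥ 494.687  ⇒  m = 495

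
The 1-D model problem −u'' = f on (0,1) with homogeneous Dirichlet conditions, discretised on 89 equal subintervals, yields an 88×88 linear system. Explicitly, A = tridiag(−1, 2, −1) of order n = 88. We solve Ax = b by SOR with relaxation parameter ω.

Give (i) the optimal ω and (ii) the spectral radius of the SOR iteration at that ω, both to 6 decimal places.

ρ_J = max_k |cos(kπ/89)| = cos(π/89) = 0.999377
root = sin(π/89) = 0.0352915  (since 1−cos² = sin²).
So ω* = 2/1.0352915 = 1.931823 (Young).
ρ(B_{ω*}) = ω*−1 = 0.931823

ω* = 1.931823, ρ_SOR = 0.931823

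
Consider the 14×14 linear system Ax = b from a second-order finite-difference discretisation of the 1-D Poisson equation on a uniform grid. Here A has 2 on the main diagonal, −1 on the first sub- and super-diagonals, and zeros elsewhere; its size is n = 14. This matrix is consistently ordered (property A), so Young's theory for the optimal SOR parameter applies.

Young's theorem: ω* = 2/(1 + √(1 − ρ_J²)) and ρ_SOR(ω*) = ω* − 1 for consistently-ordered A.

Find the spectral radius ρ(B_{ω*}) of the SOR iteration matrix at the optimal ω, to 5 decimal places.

ρ_SOR = 0.65575

B_J for the 14×14 system has eigenvalues cos(kπ/15); ρ_J = cos(π/15) = 0.97815.
√(1−ρ_J²) simplifies to sin(π/15) = 0.207912.
Then 2/(1+√(1−ρ_J²)) = 2/(1+0.207912); ω* = 2/1.207912 = 1.65575.
At ω = 1.65575 every |λ(B_ω)| = ω−1, so ρ_SOR = 0.65575.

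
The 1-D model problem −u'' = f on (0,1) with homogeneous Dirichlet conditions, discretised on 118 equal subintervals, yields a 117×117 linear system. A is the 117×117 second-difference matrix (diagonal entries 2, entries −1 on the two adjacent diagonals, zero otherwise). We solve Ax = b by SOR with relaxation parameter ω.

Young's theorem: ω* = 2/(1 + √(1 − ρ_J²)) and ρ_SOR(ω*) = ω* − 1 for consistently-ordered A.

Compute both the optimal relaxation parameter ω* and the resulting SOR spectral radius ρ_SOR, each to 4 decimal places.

ω* = 1.9481, ρ_SOR = 0.9481

B_J for the 117×117 system has eigenvalues cos(kπ/118); ρ_J = cos(π/118) = 0.9996.
√(1 − cos²(π/118)) = sin(π/118) ≈ 0.02662.
Young: ω* = 2/(1+√(1−ρ_J²)) = 2/(1+0.02662) = 2/1.02662 = 1.9481.
ρ_SOR = ω* − 1 ≈ 0.9481.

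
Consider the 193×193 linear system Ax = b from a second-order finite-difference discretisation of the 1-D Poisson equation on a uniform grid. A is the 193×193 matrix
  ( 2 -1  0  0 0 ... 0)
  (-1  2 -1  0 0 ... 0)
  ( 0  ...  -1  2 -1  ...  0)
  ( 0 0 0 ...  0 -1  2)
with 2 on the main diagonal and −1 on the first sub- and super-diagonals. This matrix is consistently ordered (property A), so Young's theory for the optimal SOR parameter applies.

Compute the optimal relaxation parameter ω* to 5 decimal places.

ω* = 1.96813

[ρ_J] n=193: ρ(B_J) = cos(π/(n+1)) = cos(π/194) = 0.99987.
1 − cos²(π/194) = sin²(π/194) ⇒ √(1−ρ_J²) = sin(π/194) = 0.016193.
[ω*] 2 ÷ (1 + 0.016193) = 2 ÷ 1.016193 = 1.96813.
At ω = 1.96813 every |λ(B_ω)| = ω−1, so ρ_SOR = 0.96813.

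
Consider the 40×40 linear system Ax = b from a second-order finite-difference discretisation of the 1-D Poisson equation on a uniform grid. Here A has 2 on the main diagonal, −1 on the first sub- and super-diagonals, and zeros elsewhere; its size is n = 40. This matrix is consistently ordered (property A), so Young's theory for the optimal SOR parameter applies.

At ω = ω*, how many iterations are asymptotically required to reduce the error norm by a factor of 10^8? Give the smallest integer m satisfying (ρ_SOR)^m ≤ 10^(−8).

½·tridiag(1,0,1) at n=40: λ_k = cos(kπ/41); max |λ| at k=1 ⇒ ρ_J = cos(π/41) ≈ 0.9970658.
root = sin(π/41) = 0.0765493  (since 1−cos² = sin²).
ω* = 2 / (1 + 0.0765493) = 2 / 1.0765493 ≈ 1.8577877.
and ρ(B_{ω*}) = 1.8577877 − 1 = 0.8577877.
(0.8577877)^m ≤ 10^{−8}  ⇒  m·ln(0.8577877) ≤ −8·ln10  ⇒  m ≥ 120.084  ⇒  m = 121

m = 121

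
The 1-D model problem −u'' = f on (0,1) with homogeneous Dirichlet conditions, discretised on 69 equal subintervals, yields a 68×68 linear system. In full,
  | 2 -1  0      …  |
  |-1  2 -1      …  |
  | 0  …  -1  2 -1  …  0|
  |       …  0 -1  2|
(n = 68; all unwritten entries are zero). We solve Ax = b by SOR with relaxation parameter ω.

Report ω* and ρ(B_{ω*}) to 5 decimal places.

ω* = 1.91293, ρ_SOR = 0.91293

B_J for the 68×68 system has eigenvalues cos(kπ/69); ρ_J = cos(π/69) = 0.99896.
√(1 − cos²(π/69)) = sin(π/69) ≈ 0.045515.
Then 2/(1+√(1−ρ_J²)) = 2/(1+0.045515); ω* = 2/1.045515 = 1.91293.
[ρ_SOR] ω* − 1 = 0.91293.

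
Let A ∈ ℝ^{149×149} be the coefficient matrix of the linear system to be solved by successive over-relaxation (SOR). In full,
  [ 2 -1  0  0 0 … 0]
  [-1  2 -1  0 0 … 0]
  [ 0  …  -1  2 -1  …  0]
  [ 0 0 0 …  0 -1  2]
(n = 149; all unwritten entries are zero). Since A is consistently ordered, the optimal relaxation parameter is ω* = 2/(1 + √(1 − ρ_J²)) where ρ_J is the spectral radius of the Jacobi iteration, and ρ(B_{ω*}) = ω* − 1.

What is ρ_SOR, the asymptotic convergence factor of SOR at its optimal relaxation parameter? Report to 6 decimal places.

ρ_J = max_k |cos(kπ/150)| = cos(π/150) = 0.999781
root = sin(π/150) = 0.0209424  (since 1−cos² = sin²).
Then 2/(1+√(1−ρ_J²)) = 2/(1+0.0209424); ω* = 2/1.0209424 = 1.958974.
At ω = 1.958974 every |λ(B_ω)| = ω−1, so ρ_SOR = 0.958974.

ρ_SOR = 0.958974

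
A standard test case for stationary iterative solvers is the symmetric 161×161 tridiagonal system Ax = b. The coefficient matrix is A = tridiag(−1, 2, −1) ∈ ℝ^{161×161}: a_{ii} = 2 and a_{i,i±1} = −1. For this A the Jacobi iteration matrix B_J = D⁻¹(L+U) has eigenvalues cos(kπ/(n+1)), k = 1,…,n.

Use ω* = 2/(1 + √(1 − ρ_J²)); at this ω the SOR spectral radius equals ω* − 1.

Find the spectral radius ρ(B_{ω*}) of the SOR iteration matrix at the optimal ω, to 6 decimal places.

ρ_J = max_k |cos(kπ/162)| = cos(π/162) = 0.999812
√(1−ρ_J²) = |sin(π/162)| = 0.0193913
So ω* = 2/1.0193913 = 1.961955 (Young).
[ρ_SOR] ω* − 1 = 0.961955.

ρ_SOR = 0.961955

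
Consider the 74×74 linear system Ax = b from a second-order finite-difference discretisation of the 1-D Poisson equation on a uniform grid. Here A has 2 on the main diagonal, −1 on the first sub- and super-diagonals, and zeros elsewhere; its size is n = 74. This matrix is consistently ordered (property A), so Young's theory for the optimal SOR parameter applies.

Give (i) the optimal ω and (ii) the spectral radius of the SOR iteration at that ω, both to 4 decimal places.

½·tridiag(1,0,1) at n=74: λ_k = cos(kπ/75); max |λ| at k=1 ⇒ ρ_J = cos(π/75) ≈ 0.9991.
√(1−ρ_J²) = |sin(π/75)| = 0.04188
Then 2/(1+√(1−ρ_J²)) = 2/(1+0.04188); ω* = 2/1.04188 = 1.9196.
Hence ρ(B_{ω*}) = 1.9196 − 1 = 0.9196.

ω* = 1.9196, ρ_SOR = 0.9196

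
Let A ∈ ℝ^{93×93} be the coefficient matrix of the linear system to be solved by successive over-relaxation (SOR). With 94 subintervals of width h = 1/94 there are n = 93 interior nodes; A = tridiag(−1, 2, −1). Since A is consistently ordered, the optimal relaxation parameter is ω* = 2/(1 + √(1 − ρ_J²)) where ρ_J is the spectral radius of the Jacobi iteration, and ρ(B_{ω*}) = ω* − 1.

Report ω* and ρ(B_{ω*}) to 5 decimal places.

ω* = 1.93533, ρ_SOR = 0.93533

½·tridiag(1,0,1) at n=93: λ_k = cos(kπ/94); max |λ| at k=1 ⇒ ρ_J = cos(π/94) ≈ 0.99944.
√(1 − cos²(π/94)) = sin(π/94) ≈ 0.033415.
ω* = 2/(1 + 0.033415) = 2/1.033415 = 1.93533.
ρ_SOR = ω* − 1 = 1.93533 − 1 = 0.93533.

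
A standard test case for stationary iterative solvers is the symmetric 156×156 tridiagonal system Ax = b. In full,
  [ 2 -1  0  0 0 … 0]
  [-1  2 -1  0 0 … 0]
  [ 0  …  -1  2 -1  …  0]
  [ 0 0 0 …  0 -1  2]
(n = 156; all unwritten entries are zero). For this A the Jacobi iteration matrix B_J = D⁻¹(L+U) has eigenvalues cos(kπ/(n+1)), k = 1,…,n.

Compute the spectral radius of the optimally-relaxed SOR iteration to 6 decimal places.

ρ_SOR = 0.960767

ρ_J = max_k |cos(kπ/157)| = cos(π/157) = 0.999800
√(1 − cos²(π/157)) = sin(π/157) ≈ 0.0200088.
ω* = 2/(1+0.0200088) = 1.960767
At ω = 1.960767 every |λ(B_ω)| = ω−1, so ρ_SOR = 0.960767.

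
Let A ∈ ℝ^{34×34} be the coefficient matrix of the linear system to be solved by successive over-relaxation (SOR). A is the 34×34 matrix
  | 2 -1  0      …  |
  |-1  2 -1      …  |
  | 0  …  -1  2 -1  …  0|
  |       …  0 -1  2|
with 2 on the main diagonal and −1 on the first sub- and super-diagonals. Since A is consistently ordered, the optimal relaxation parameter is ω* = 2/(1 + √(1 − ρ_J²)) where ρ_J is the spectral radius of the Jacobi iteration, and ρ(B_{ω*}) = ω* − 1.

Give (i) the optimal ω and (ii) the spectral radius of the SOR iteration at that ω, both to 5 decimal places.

½·tridiag(1,0,1) at n=34: λ_k = cos(kπ/35); max |λ| at k=1 ⇒ ρ_J = cos(π/35) ≈ 0.99597.
√(1 − cos²(π/35)) = sin(π/35) ≈ 0.089639.
ω* = 2/(1 + 0.089639) = 2/1.089639 = 1.83547.
At ω = 1.83547 every |λ(B_ω)| = ω−1, so ρ_SOR = 0.83547.

ω* = 1.83547, ρ_SOR = 0.83547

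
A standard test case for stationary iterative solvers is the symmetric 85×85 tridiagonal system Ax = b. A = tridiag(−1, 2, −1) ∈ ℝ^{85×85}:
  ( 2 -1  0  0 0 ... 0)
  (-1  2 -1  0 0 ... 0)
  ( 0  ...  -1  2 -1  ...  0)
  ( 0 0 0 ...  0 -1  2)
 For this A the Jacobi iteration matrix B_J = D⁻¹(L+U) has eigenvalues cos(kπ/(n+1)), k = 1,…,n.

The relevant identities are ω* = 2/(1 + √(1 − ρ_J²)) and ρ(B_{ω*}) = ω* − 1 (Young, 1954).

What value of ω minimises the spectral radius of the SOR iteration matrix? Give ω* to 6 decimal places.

B_J for the 85×85 system has eigenvalues cos(kπ/86); ρ_J = cos(π/86) = 0.999333.
√(1−ρ_J²) = |sin(π/86)| = 0.0365220
ω* = 2 / (1 + 0.0365220) = 2 / 1.0365220 ≈ 1.929530.
At ω = 1.929530 every |λ(B_ω)| = ω−1, so ρ_SOR = 0.929530.

ω* = 1.929530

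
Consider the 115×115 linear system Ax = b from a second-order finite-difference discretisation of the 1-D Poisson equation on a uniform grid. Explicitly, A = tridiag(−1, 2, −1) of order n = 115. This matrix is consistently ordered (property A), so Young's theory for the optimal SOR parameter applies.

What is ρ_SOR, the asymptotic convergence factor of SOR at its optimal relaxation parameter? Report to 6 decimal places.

ρ_J = max_k |cos(kπ/116)| = cos(π/116) = 0.999633
root = sin(π/116) = 0.0270794  (since 1−cos² = sin²).
So ω* = 2/1.0270794 = 1.947269 (Young).
ρ(B_{ω*}) = ω*−1 = 0.947269

ρ_SOR = 0.947269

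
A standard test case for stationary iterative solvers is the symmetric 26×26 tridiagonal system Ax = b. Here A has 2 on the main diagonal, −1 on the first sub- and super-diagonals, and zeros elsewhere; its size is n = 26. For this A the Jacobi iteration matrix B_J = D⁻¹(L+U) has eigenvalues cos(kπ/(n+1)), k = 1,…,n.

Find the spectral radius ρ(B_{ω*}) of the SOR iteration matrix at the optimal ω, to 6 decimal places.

ρ_SOR = 0.791966

½·tridiag(1,0,1) at n=26: λ_k = cos(kπ/27); max |λ| at k=1 ⇒ ρ_J = cos(π/27) ≈ 0.993238.
√(1−ρ_J²) = |sin(π/27)| = 0.1160929
ω* = 2/(1+0.1160929) = 1.791966
ρ_SOR = ω* − 1 ≈ 0.791966.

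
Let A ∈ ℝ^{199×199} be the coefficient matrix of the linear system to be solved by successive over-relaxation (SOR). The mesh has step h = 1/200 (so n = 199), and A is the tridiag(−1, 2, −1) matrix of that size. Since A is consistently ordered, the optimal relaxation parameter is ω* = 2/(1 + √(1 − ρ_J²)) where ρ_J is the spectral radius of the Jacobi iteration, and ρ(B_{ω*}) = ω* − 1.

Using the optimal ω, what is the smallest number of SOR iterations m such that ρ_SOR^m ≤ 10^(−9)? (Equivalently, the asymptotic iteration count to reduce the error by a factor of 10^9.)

m = 660

[ρ_J] n=199: ρ(B_J) = cos(π/(n+1)) = cos(π/200) = 0.9998766.
√(1−ρ_J²) = |sin(π/200)| = 0.0157073
So ω* = 2/1.0157073 = 1.9690712 (Young).
ρ_SOR = ω* − 1 = 1.9690712 − 1 = 0.9690712.
(0.9690712)^m ≤ 10^{−9}  ⇒  m·ln(0.9690712) ≤ −9·ln10  ⇒  m ≥ 659.616  ⇒  m = 660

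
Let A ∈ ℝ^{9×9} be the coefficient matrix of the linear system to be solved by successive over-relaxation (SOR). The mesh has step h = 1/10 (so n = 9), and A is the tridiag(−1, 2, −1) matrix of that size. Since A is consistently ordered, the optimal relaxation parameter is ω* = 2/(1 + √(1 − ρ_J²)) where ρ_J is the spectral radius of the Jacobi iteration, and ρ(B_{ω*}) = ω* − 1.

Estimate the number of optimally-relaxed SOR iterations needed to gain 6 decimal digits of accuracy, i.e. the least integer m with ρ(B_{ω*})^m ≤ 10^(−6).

n=9: λ(B_J) = 1 − λ(A)/2 = cos(kπ/10); k=1 gives ρ_J = 0.9510565.
root = sin(π/10) = 0.3090170  (since 1−cos² = sin²).
Young: ω* = 2/(1+√(1−ρ_J²)) = 2/(1+0.3090170) = 2/1.3090170 = 1.5278640.
ρ_SOR = ω* − 1 ≈ 0.5278640.
m ≥ 6·ln10 / (−ln 0.5278640) = 21.623; smallest integer m = 22.

m = 22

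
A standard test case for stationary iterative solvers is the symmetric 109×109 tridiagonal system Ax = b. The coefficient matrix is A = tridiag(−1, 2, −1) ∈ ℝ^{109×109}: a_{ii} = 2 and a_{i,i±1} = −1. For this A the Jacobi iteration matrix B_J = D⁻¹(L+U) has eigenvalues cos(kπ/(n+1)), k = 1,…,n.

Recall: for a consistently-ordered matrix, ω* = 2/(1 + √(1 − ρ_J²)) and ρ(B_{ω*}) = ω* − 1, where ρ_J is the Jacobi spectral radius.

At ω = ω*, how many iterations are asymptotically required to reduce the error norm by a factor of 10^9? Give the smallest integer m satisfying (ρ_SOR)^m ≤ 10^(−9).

m = 363

spectrum of D⁻¹(L+U) = {cos(kπ/110) : 1≤k≤109}; ρ_J = cos(π/110) = 0.9995922.
√(1 − cos²(π/110)) = sin(π/110) ≈ 0.0285561.
ω* = 2/(1 + 0.0285561) = 2/1.0285561 = 1.9444734.
Hence ρ(B_{ω*}) = 1.9444734 − 1 = 0.9444734.
For 9 digits: m = 9·ln10 / (−ln 0.9444734) = 20.7233/0.0571278 = 362.753; round up → m = 363.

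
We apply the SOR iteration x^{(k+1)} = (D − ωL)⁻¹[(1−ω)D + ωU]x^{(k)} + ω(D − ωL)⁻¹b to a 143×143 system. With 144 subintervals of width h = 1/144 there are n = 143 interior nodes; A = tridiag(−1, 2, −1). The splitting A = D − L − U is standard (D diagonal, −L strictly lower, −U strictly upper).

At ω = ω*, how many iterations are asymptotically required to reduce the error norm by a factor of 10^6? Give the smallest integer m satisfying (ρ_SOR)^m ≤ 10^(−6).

m = 317

[ρ_J] n=143: ρ(B_J) = cos(π/(n+1)) = cos(π/144) = 0.9997620.
root = sin(π/144) = 0.0218149  (since 1−cos² = sin²).
ω* = 2 / (1 + 0.0218149) = 2 / 1.0218149 ≈ 1.9573017.
ρ_SOR = ω* − 1 = 1.9573017 − 1 = 0.9573017.
6·ln10 = 13.8155; −ln(0.9573017) = 0.0436367; m = ⌈13.8155/0.0436367⌉ = ⌈316.603⌉ = 317.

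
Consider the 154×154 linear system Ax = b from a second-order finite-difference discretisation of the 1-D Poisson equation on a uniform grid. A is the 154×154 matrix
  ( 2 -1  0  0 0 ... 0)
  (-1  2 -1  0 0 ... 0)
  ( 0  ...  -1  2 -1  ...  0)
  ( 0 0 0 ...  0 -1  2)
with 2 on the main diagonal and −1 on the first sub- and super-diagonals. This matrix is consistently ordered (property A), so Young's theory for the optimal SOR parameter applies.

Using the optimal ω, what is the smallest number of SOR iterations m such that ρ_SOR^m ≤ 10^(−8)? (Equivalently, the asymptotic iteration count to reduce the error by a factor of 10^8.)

ρ_J = max_k |cos(kπ/155)| = cos(π/155) = 0.9997946
√(1−ρ_J²) = |sin(π/155)| = 0.0202670
So ω* = 2/1.0202670 = 1.9602712 (Young).
ρ_SOR = ω* − 1 ≈ 0.9602712.
Need (0.9602712)^m ≤ 10^(−8): m ≥ 8·ln10/|ln 0.9602712| = 18.4207/0.0405395 = 454.389 ⇒ m = 455.

m = 455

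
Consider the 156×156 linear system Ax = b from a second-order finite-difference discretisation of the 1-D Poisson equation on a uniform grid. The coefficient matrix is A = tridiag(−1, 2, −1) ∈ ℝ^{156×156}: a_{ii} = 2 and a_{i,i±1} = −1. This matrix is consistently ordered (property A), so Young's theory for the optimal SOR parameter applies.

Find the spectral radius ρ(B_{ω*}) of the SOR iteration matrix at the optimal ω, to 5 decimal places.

B_J for the 156×156 system has eigenvalues cos(kπ/157); ρ_J = cos(π/157) = 0.99980.
root = sin(π/157) = 0.020009  (since 1−cos² = sin²).
Young: ω* = 2/(1+√(1−ρ_J²)) = 2/(1+0.020009) = 2/1.020009 = 1.96077.
ρ(B_{ω*}) = ω*−1 = 0.96077

ρ_SOR = 0.96077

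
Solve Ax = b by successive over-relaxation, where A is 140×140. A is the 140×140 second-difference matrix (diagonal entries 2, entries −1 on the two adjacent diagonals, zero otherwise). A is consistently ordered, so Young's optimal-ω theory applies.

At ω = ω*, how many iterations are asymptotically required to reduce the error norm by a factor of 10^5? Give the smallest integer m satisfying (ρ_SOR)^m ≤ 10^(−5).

n=140: λ(B_J) = 1 − λ(A)/2 = cos(kπ/141); k=1 gives ρ_J = 0.9997518.
√(1−ρ_J²) simplifies to sin(π/141) = 0.0222790.
[ω*] 2 ÷ (1 + 0.0222790) = 2 ÷ 1.0222790 = 1.9564131.
Hence ρ(B_{ω*}) = 1.9564131 − 1 = 0.9564131.
5·ln10 = 11.5129; −ln(0.9564131) = 0.0445653; m = ⌈11.5129/0.0445653⌉ = ⌈258.338⌉ = 259.

m = 259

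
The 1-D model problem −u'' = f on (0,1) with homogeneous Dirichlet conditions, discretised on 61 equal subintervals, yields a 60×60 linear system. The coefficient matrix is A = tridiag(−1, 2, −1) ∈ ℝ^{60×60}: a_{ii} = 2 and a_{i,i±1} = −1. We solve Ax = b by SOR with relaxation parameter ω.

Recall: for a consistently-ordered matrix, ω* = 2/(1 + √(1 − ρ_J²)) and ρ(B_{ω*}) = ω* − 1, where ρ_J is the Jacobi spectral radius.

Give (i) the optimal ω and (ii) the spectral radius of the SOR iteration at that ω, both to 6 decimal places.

[ρ_J] n=60: ρ(B_J) = cos(π/(n+1)) = cos(π/61) = 0.998674.
√(1−ρ_J²) = |sin(π/61)| = 0.0514788
ω* = 2 / (1 + 0.0514788) = 2 / 1.0514788 ≈ 1.902083.
ρ_SOR = ω* − 1 ≈ 0.902083.

ω* = 1.902083, ρ_SOR = 0.902083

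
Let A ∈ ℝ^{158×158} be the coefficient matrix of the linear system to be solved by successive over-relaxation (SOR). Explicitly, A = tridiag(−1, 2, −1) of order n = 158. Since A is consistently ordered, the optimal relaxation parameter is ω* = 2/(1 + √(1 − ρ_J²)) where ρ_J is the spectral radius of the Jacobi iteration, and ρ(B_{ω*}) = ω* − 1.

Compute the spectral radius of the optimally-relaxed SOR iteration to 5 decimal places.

ρ_SOR = 0.96125

n=158: λ(B_J) = 1 − λ(A)/2 = cos(kπ/159); k=1 gives ρ_J = 0.99980.
1 − cos²(π/159) = sin²(π/159) ⇒ √(1−ρ_J²) = sin(π/159) = 0.019757.
Young: ω* = 2/(1+√(1−ρ_J²)) = 2/(1+0.019757) = 2/1.019757 = 1.96125.
and ρ(B_{ω*}) = 1.96125 − 1 = 0.96125.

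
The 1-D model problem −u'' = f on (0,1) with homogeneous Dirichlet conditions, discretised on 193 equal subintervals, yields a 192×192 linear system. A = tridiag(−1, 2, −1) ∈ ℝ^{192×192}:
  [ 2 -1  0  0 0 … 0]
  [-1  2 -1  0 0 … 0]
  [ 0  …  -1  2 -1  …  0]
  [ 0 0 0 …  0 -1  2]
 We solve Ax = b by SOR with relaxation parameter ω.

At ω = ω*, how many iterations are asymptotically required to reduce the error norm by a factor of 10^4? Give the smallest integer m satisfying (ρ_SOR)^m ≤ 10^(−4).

m = 283

n=192: λ(B_J) = 1 − λ(A)/2 = cos(kπ/193); k=1 gives ρ_J = 0.9998675.
√(1−ρ_J²) simplifies to sin(π/193) = 0.0162770.
Young: ω* = 2/(1+√(1−ρ_J²)) = 2/(1+0.0162770) = 2/1.0162770 = 1.9679674.
ρ_SOR = ω* − 1 = 1.9679674 − 1 = 0.9679674.
Need (0.9679674)^m ≤ 10^(−4): m ≥ 4·ln10/|ln 0.9679674| = 9.21034/0.0325569 = 282.900 ⇒ m = 283.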